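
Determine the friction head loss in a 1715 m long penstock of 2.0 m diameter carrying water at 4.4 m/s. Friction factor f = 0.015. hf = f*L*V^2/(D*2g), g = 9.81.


hf = 0.015 * 1715 * 4.4^2 / (2.0 * 2 * 9.81) = 12.6920 m


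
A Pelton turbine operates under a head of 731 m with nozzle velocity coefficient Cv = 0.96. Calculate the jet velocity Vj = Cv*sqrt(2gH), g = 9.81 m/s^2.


Vj = 0.96 * sqrt(2*9.81*731) = 114.9686 m/s


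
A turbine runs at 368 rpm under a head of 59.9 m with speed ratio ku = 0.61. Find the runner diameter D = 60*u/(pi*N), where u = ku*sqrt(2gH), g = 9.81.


u = 0.61 * sqrt(2*9.81*59.9) = 20.9119 m/s
D = 60 * 20.9119 / (pi * 368) = 1.0853 m


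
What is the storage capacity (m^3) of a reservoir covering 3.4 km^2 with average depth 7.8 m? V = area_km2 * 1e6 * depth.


V = 3.4 * 1e6 * 7.8 = 2.6520e+07 m^3


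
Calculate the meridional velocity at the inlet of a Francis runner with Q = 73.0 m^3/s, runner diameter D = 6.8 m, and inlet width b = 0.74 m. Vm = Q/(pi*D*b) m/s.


Vm = 73.0 / (pi * 6.8 * 0.74) = 4.6178 m/s


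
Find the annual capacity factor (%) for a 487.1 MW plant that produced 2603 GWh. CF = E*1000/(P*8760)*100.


CF = 2603 * 1000 / (487.1 * 8760) * 100 = 61.0031 %


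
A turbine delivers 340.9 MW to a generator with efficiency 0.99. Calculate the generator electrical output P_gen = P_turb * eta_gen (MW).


P_gen = 340.9 * 0.99 = 337.4910 MW


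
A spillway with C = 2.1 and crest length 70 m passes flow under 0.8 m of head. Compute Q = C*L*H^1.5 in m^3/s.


Q = 2.1 * 70 * 0.8^1.5 = 105.1846 m^3/s


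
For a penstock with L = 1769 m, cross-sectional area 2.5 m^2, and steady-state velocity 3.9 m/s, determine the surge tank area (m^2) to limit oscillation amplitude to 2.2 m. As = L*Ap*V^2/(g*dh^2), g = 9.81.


As = 1769 * 2.5 * 3.9^2 / (9.81 * 2.2^2) = 1416.7156 m^2


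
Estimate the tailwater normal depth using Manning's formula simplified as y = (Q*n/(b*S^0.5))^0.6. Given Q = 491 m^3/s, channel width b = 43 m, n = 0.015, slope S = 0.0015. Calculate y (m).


y = (491 * 0.015 / (43 * 0.0015^0.5))^0.6 = 2.4400 m


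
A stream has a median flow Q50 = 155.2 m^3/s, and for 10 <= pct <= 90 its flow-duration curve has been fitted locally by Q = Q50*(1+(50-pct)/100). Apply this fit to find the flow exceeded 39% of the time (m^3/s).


Q = 155.2 * (1 + (50 - 39)/100) = 172.2720 m^3/s


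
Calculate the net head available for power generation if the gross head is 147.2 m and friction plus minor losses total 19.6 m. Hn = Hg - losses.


Hn = 147.2 - 19.6 = 127.6000 m


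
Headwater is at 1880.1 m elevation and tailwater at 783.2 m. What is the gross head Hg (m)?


Hg = 1880.1 - 783.2 = 1096.9000 m


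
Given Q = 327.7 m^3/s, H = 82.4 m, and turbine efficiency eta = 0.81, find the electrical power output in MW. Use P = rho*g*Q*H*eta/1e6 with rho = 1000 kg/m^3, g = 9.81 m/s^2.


P = 1000 * 9.81 * 327.7 * 82.4 * 0.81 / 1e6 = 214.5644 MW


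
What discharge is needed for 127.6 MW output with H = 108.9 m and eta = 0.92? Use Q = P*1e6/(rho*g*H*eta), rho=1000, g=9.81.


Q = 127.6 * 1e6 / (1000 * 9.81 * 108.9 * 0.92) = 129.8273 m^3/s


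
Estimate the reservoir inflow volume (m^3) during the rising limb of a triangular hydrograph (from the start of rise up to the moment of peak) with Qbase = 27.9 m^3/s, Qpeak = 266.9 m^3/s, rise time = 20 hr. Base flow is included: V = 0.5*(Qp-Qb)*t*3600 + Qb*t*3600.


V = 0.5*(266.9 - 27.9)*20*3600 + 27.9*20*3600 = 1.0613e+07 m^3


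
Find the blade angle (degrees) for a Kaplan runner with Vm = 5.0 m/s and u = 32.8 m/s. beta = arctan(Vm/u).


beta = arctan(5.0 / 32.8) = 8.6674 degrees


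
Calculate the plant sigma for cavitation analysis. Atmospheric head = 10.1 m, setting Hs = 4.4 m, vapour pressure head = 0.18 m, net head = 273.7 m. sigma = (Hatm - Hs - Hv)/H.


sigma = (10.1 - 4.4 - 0.18) / 273.7 = 0.0202


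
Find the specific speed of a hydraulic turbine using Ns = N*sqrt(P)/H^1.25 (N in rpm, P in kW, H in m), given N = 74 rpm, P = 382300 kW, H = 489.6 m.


Ns = 74 * 382300^0.5 / 489.6^1.25 = 19.8670


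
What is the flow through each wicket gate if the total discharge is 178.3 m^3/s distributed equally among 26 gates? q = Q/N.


q = 178.3 / 26 = 6.8577 m^3/s


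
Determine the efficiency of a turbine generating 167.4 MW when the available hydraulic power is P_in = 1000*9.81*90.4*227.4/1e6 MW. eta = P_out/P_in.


P_in = 1000 * 9.81 * 90.4 * 227.4 / 1e6 = 201.6638 MW
eta = 167.4 / 201.6638 = 0.8301


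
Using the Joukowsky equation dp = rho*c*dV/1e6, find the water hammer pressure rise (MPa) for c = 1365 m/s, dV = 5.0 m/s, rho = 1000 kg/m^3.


dp = 1000 * 1365 * 5.0 / 1e6 = 6.8250 MPa


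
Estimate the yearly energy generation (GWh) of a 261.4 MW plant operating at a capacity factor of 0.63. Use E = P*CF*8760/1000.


E = 261.4 * 0.63 * 8760 / 1000 = 1442.6143 GWh


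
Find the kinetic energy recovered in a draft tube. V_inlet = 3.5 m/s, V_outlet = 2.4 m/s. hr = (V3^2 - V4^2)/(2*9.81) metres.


hr = (3.5^2 - 2.4^2) / (2*9.81) = 0.3308 m


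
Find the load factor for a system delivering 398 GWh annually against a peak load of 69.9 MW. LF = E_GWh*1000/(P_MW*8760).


LF = 398 * 1000 / (69.9 * 8760) = 0.6500


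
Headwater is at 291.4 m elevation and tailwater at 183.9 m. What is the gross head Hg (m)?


Hg = 291.4 - 183.9 = 107.5000 m


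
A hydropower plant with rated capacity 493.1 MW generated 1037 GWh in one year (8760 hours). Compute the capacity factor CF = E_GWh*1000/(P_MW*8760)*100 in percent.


CF = 1037 * 1000 / (493.1 * 8760) * 100 = 24.0071 %


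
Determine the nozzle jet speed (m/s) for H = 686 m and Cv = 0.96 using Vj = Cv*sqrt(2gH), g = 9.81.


Vj = 0.96 * sqrt(2*9.81*686) = 111.3737 m/s


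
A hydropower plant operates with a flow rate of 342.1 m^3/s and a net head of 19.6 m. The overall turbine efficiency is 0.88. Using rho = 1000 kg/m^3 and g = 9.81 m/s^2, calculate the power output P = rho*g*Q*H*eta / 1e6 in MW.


P = 1000 * 9.81 * 342.1 * 19.6 * 0.88 / 1e6 = 57.8843 MW


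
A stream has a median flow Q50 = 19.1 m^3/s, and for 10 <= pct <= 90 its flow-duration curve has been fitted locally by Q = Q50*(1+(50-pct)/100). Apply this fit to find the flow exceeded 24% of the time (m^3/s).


Q = 19.1 * (1 + (50 - 24)/100) = 24.0660 m^3/s


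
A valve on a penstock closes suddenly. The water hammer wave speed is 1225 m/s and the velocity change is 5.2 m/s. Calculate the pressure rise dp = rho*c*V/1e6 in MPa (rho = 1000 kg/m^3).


dp = 1000 * 1225 * 5.2 / 1e6 = 6.3700 MPa


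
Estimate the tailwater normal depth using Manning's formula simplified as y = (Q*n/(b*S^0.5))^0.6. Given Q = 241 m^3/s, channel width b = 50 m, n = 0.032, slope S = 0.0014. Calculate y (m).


y = (241 * 0.032 / (50 * 0.0014^0.5))^0.6 = 2.3393 m


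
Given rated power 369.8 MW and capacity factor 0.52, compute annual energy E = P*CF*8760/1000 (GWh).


E = 369.8 * 0.52 * 8760 / 1000 = 1684.5130 GWh


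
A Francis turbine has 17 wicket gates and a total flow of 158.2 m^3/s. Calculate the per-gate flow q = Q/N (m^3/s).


q = 158.2 / 17 = 9.3059 m^3/s


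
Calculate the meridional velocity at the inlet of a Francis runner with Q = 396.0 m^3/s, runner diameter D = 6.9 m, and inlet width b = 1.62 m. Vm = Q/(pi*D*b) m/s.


Vm = 396.0 / (pi * 6.9 * 1.62) = 11.2767 m/s


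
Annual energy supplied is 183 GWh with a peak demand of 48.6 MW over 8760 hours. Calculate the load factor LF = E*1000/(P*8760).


LF = 183 * 1000 / (48.6 * 8760) = 0.4298


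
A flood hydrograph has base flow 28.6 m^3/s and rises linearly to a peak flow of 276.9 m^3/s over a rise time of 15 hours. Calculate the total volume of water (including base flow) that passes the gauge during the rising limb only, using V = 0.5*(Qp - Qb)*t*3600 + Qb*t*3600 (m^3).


V = 0.5*(276.9 - 28.6)*15*3600 + 28.6*15*3600 = 8.2485e+06 m^3


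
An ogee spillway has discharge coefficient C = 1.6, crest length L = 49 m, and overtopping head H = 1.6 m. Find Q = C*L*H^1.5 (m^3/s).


Q = 1.6 * 49 * 1.6^1.5 = 158.6704 m^3/s


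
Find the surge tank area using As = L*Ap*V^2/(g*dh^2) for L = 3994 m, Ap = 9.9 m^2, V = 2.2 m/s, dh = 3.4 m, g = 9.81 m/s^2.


As = 3994 * 9.9 * 2.2^2 / (9.81 * 3.4^2) = 1687.5699 m^2


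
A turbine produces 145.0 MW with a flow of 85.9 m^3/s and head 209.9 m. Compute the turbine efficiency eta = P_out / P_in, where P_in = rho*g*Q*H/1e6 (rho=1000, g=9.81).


P_in = 1000 * 9.81 * 85.9 * 209.9 / 1e6 = 176.8783 MW
eta = 145.0 / 176.8783 = 0.8198


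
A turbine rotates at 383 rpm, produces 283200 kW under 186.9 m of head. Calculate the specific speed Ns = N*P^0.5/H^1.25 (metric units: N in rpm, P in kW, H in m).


Ns = 383 * 283200^0.5 / 186.9^1.25 = 294.9401


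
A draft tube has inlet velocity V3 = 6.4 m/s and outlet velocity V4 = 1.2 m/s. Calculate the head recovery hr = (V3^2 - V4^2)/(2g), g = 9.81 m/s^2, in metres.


hr = (6.4^2 - 1.2^2) / (2*9.81) = 2.0143 m


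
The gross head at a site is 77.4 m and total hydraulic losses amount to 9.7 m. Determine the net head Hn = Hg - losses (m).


Hn = 77.4 - 9.7 = 67.7000 m


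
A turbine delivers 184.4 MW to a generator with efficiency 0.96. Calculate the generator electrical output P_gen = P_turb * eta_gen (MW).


P_gen = 184.4 * 0.96 = 177.0240 MW


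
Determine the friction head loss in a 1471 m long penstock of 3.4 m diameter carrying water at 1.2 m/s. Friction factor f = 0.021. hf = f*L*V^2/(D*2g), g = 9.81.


hf = 0.021 * 1471 * 1.2^2 / (3.4 * 2 * 9.81) = 0.6668 m


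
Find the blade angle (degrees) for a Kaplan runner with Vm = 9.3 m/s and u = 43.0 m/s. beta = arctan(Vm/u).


beta = arctan(9.3 / 43.0) = 12.2039 degrees


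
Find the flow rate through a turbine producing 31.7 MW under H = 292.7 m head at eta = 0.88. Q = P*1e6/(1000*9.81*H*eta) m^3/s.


Q = 31.7 * 1e6 / (1000 * 9.81 * 292.7 * 0.88) = 12.5454 m^3/s


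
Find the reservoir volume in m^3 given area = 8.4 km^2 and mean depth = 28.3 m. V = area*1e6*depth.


V = 8.4 * 1e6 * 28.3 = 2.3772e+08 m^3


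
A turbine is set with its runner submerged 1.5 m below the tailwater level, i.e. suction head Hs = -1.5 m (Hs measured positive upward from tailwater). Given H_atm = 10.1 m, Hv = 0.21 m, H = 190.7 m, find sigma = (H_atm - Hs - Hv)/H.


sigma = (10.1 - (-1.5) - 0.21) / 190.7 = 0.0597


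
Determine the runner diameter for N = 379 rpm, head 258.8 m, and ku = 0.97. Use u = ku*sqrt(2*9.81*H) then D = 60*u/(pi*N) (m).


u = 0.97 * sqrt(2*9.81*258.8) = 69.1199 m/s
D = 60 * 69.1199 / (pi * 379) = 3.4831 m


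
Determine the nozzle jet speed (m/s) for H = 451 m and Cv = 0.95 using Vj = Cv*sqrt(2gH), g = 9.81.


Vj = 0.95 * sqrt(2*9.81*451) = 89.3637 m/s


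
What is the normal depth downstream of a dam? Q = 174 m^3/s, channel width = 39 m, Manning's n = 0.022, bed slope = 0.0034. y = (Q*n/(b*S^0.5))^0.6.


y = (174 * 0.022 / (39 * 0.0034^0.5))^0.6 = 1.3668 m


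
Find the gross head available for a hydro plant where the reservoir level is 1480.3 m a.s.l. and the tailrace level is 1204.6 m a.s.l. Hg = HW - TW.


Hg = 1480.3 - 1204.6 = 275.7000 m


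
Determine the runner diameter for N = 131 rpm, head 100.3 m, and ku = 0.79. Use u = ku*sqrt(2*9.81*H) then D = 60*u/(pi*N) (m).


u = 0.79 * sqrt(2*9.81*100.3) = 35.0451 m/s
D = 60 * 35.0451 / (pi * 131) = 5.1092 m


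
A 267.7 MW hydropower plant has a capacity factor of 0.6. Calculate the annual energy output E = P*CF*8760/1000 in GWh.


E = 267.7 * 0.6 * 8760 / 1000 = 1407.0312 GWh


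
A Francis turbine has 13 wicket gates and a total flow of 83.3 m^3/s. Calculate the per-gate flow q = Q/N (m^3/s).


q = 83.3 / 13 = 6.4077 m^3/s


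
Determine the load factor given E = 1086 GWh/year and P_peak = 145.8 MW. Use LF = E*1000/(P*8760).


LF = 1086 * 1000 / (145.8 * 8760) = 0.8503


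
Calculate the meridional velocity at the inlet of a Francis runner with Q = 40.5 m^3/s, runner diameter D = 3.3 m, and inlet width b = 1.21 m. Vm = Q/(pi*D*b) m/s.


Vm = 40.5 / (pi * 3.3 * 1.21) = 3.2285 m/s


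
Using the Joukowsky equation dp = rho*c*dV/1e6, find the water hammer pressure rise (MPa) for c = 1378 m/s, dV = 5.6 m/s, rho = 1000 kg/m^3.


dp = 1000 * 1378 * 5.6 / 1e6 = 7.7168 MPa


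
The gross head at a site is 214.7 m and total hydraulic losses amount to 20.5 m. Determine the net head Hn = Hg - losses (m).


Hn = 214.7 - 20.5 = 194.2000 m


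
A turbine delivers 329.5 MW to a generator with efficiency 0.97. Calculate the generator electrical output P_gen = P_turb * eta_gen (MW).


P_gen = 329.5 * 0.97 = 319.6150 MW


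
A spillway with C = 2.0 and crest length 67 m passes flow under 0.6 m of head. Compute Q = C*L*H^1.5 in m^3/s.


Q = 2.0 * 67 * 0.6^1.5 = 62.2776 m^3/s


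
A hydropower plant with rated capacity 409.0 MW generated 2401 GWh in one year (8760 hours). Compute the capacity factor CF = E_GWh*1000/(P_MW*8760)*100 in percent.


CF = 2401 * 1000 / (409.0 * 8760) * 100 = 67.0139 %


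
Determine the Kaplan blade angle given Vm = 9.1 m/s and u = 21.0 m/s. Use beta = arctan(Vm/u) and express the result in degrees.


beta = arctan(9.1 / 21.0) = 23.4287 degrees


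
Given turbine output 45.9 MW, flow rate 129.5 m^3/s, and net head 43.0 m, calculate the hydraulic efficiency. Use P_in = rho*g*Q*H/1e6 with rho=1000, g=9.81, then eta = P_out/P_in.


P_in = 1000 * 9.81 * 129.5 * 43.0 / 1e6 = 54.6270 MW
eta = 45.9 / 54.6270 = 0.8402


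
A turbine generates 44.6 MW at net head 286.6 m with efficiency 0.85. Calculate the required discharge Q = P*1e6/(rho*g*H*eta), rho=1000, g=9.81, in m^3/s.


Q = 44.6 * 1e6 / (1000 * 9.81 * 286.6 * 0.85) = 18.6625 m^3/s


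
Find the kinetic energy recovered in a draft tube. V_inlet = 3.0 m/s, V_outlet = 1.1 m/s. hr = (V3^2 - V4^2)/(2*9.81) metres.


hr = (3.0^2 - 1.1^2) / (2*9.81) = 0.3970 m


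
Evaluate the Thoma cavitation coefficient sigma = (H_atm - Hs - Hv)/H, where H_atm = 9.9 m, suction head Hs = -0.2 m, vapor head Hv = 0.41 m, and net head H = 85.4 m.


sigma = (9.9 - (-0.2) - 0.41) / 85.4 = 0.1135


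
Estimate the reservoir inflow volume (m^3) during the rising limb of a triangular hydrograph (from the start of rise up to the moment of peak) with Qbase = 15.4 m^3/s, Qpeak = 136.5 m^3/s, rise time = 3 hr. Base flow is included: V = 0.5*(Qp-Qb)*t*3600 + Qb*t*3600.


V = 0.5*(136.5 - 15.4)*3*3600 + 15.4*3*3600 = 820260.0000 m^3


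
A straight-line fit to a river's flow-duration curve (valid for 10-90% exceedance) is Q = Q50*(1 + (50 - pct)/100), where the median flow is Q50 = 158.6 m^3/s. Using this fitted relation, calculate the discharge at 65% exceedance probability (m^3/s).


Q = 158.6 * (1 + (50 - 65)/100) = 134.8100 m^3/s


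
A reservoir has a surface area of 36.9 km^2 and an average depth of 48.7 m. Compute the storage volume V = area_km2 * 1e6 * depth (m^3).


V = 36.9 * 1e6 * 48.7 = 1.7970e+09 m^3


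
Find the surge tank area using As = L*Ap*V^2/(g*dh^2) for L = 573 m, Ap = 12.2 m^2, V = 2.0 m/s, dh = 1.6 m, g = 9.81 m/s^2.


As = 573 * 12.2 * 2.0^2 / (9.81 * 1.6^2) = 1113.4365 m^2


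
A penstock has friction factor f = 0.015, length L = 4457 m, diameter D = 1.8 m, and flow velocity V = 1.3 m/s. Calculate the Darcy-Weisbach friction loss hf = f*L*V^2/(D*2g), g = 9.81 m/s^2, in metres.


hf = 0.015 * 4457 * 1.3^2 / (1.8 * 2 * 9.81) = 3.1993 m


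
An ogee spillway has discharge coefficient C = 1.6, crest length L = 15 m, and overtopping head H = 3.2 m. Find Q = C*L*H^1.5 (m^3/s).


Q = 1.6 * 15 * 3.2^1.5 = 137.3840 m^3/s


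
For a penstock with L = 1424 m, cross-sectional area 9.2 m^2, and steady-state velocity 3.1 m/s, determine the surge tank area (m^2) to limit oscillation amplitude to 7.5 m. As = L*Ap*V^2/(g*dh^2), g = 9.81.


As = 1424 * 9.2 * 3.1^2 / (9.81 * 7.5^2) = 228.1548 m^2


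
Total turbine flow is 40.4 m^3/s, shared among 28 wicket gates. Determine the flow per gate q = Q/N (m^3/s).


q = 40.4 / 28 = 1.4429 m^3/s


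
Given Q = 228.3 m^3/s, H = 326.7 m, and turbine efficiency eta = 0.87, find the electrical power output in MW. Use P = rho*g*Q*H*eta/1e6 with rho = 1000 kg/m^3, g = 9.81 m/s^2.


P = 1000 * 9.81 * 228.3 * 326.7 * 0.87 / 1e6 = 636.5658 MW


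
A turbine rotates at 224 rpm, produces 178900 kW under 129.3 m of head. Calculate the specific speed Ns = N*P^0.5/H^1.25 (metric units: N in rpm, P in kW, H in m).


Ns = 224 * 178900^0.5 / 129.3^1.25 = 217.2977


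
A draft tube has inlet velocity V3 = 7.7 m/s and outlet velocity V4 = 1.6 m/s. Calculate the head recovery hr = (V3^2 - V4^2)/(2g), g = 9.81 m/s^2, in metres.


hr = (7.7^2 - 1.6^2) / (2*9.81) = 2.8914 m


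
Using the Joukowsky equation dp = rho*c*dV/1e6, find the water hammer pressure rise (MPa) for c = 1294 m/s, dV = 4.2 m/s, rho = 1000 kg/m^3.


dp = 1000 * 1294 * 4.2 / 1e6 = 5.4348 MPa


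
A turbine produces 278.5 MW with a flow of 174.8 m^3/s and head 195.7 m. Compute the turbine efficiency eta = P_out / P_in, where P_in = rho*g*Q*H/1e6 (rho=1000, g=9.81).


P_in = 1000 * 9.81 * 174.8 * 195.7 / 1e6 = 335.5840 MW
eta = 278.5 / 335.5840 = 0.8299


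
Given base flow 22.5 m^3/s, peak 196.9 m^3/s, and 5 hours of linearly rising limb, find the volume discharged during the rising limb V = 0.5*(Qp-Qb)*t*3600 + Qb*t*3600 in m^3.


V = 0.5*(196.9 - 22.5)*5*3600 + 22.5*5*3600 = 1.9746e+06 m^3


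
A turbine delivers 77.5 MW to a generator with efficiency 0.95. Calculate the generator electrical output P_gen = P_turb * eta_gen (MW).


P_gen = 77.5 * 0.95 = 73.6250 MW


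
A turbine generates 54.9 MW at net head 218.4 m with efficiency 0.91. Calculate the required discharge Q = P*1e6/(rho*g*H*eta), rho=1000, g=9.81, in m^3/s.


Q = 54.9 * 1e6 / (1000 * 9.81 * 218.4 * 0.91) = 28.1585 m^3/s


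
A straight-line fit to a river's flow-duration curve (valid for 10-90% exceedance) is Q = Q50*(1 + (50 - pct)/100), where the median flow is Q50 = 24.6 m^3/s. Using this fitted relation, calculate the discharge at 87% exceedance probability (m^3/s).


Q = 24.6 * (1 + (50 - 87)/100) = 15.4980 m^3/s


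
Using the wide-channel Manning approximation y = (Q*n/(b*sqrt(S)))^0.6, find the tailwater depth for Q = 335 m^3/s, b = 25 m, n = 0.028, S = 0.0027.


y = (335 * 0.028 / (25 * 0.0027^0.5))^0.6 = 3.2745 m


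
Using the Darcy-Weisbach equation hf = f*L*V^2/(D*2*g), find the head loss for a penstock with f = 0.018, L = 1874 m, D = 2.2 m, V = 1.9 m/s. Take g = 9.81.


hf = 0.018 * 1874 * 1.9^2 / (2.2 * 2 * 9.81) = 2.8212 m


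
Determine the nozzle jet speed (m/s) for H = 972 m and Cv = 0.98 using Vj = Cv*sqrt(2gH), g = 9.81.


Vj = 0.98 * sqrt(2*9.81*972) = 135.3346 m/s


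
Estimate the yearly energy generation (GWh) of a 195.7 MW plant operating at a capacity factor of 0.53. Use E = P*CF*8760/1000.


E = 195.7 * 0.53 * 8760 / 1000 = 908.5960 GWh


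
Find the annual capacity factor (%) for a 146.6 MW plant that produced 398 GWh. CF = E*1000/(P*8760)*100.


CF = 398 * 1000 / (146.6 * 8760) * 100 = 30.9917 %


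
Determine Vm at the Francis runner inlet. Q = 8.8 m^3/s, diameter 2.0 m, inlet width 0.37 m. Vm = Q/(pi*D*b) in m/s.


Vm = 8.8 / (pi * 2.0 * 0.37) = 3.7853 m/s


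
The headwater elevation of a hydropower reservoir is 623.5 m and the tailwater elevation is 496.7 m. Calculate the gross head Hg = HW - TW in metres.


Hg = 623.5 - 496.7 = 126.8000 m


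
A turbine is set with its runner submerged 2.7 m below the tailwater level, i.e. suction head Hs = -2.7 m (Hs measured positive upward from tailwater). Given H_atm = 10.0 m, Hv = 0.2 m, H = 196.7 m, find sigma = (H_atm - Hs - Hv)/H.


sigma = (10.0 - (-2.7) - 0.2) / 196.7 = 0.0635


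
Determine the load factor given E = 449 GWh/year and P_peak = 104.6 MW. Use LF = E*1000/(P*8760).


LF = 449 * 1000 / (104.6 * 8760) = 0.4900


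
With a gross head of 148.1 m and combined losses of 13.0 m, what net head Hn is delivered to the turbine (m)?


Hn = 148.1 - 13.0 = 135.1000 m


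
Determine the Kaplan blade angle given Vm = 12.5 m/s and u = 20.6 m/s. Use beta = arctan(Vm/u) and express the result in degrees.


beta = arctan(12.5 / 20.6) = 31.2492 degrees


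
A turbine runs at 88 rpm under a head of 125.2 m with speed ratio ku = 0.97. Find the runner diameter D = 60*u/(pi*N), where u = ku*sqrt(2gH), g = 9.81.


u = 0.97 * sqrt(2*9.81*125.2) = 48.0755 m/s
D = 60 * 48.0755 / (pi * 88) = 10.4338 m


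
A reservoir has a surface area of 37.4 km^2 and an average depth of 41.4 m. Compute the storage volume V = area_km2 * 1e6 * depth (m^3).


V = 37.4 * 1e6 * 41.4 = 1.5484e+09 m^3


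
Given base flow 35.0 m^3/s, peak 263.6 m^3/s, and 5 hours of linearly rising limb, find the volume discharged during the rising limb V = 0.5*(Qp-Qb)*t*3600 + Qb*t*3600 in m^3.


V = 0.5*(263.6 - 35.0)*5*3600 + 35.0*5*3600 = 2.6874e+06 m^3


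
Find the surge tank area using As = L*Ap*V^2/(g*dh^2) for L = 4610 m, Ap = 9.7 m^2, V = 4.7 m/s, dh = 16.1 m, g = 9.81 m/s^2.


As = 4610 * 9.7 * 4.7^2 / (9.81 * 16.1^2) = 388.4612 m^2


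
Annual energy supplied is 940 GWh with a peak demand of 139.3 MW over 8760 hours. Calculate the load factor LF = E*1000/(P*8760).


LF = 940 * 1000 / (139.3 * 8760) = 0.7703


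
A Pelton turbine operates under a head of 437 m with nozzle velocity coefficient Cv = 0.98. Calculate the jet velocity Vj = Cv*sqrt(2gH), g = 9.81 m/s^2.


Vj = 0.98 * sqrt(2*9.81*437) = 90.7437 m/s


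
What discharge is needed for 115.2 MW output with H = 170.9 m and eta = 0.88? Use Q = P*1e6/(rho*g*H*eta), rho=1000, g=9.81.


Q = 115.2 * 1e6 / (1000 * 9.81 * 170.9 * 0.88) = 78.0834 m^3/s


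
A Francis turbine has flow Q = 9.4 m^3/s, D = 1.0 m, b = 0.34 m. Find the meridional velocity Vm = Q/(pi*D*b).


Vm = 9.4 / (pi * 1.0 * 0.34) = 8.8003 m/s


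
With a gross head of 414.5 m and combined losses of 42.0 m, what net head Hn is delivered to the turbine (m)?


Hn = 414.5 - 42.0 = 372.5000 m


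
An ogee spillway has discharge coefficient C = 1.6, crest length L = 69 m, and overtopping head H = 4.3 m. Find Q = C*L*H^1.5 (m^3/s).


Q = 1.6 * 69 * 4.3^1.5 = 984.4003 m^3/s


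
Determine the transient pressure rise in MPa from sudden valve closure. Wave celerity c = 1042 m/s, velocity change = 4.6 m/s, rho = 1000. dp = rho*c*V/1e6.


dp = 1000 * 1042 * 4.6 / 1e6 = 4.7932 MPa


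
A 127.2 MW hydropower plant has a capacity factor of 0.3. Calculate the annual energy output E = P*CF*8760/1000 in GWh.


E = 127.2 * 0.3 * 8760 / 1000 = 334.2816 GWh


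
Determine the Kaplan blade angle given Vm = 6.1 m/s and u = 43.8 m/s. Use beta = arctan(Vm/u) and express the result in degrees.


beta = arctan(6.1 / 43.8) = 7.9286 degrees


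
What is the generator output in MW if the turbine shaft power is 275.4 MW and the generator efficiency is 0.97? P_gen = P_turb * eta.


P_gen = 275.4 * 0.97 = 267.1380 MW


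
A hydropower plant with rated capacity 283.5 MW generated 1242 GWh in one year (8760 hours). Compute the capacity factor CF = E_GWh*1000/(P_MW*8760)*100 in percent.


CF = 1242 * 1000 / (283.5 * 8760) * 100 = 50.0109 %


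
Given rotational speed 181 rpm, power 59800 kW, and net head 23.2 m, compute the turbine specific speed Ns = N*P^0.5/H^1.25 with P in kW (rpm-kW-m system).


Ns = 181 * 59800^0.5 / 23.2^1.25 = 869.2990


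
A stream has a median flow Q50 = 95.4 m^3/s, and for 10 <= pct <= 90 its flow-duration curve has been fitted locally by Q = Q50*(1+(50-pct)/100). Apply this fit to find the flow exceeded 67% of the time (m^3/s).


Q = 95.4 * (1 + (50 - 67)/100) = 79.1820 m^3/s


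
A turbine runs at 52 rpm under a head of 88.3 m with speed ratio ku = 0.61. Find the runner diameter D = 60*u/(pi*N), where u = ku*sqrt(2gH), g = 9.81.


u = 0.61 * sqrt(2*9.81*88.3) = 25.3898 m/s
D = 60 * 25.3898 / (pi * 52) = 9.3252 m


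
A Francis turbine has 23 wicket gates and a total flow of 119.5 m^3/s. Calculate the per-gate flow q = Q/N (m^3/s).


q = 119.5 / 23 = 5.1957 m^3/s


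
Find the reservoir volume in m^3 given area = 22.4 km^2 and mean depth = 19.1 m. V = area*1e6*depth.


V = 22.4 * 1e6 * 19.1 = 4.2784e+08 m^3


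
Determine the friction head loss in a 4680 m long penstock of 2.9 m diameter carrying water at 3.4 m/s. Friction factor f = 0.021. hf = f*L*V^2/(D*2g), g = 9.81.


hf = 0.021 * 4680 * 3.4^2 / (2.9 * 2 * 9.81) = 19.9676 m


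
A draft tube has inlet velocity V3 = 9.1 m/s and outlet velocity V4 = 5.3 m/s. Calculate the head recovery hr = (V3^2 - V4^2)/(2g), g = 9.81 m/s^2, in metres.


hr = (9.1^2 - 5.3^2) / (2*9.81) = 2.7890 m


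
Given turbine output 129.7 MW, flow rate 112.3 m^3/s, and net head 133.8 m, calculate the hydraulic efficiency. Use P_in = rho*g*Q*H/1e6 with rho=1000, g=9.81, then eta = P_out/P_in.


P_in = 1000 * 9.81 * 112.3 * 133.8 / 1e6 = 147.4025 MW
eta = 129.7 / 147.4025 = 0.8799


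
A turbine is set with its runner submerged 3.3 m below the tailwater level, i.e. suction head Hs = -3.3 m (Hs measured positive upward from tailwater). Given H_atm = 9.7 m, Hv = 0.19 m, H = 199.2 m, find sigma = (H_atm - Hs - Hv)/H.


sigma = (9.7 - (-3.3) - 0.19) / 199.2 = 0.0643


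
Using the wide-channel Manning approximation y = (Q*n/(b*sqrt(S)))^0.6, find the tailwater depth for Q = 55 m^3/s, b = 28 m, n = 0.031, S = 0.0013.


y = (55 * 0.031 / (28 * 0.0013^0.5))^0.6 = 1.3695 m


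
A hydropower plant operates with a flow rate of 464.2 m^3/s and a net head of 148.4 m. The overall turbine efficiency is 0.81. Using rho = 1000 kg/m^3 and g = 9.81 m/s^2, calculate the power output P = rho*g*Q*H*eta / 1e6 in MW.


P = 1000 * 9.81 * 464.2 * 148.4 * 0.81 / 1e6 = 547.3852 MW


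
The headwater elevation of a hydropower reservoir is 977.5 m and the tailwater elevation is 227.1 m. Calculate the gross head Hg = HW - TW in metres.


Hg = 977.5 - 227.1 = 750.4000 m


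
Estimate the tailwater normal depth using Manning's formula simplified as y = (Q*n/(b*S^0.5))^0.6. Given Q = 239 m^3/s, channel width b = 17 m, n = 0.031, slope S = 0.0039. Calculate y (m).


y = (239 * 0.031 / (17 * 0.0039^0.5))^0.6 = 3.2082 m


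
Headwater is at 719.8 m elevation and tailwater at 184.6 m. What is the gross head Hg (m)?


Hg = 719.8 - 184.6 = 535.2000 m


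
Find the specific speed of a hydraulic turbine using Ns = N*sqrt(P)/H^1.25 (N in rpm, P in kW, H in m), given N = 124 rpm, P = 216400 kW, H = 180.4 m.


Ns = 124 * 216400^0.5 / 180.4^1.25 = 87.2478


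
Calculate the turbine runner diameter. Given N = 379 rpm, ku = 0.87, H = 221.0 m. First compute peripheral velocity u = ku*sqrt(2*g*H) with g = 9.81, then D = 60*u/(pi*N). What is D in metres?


u = 0.87 * sqrt(2*9.81*221.0) = 57.2882 m/s
D = 60 * 57.2882 / (pi * 379) = 2.8869 m


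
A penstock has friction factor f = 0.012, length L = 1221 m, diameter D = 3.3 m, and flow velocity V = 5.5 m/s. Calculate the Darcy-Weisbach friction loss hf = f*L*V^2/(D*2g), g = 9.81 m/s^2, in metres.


hf = 0.012 * 1221 * 5.5^2 / (3.3 * 2 * 9.81) = 6.8456 m


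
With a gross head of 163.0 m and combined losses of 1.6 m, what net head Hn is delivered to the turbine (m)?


Hn = 163.0 - 1.6 = 161.4000 m


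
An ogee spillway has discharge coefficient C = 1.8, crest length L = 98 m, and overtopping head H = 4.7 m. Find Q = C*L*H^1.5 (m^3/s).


Q = 1.8 * 98 * 4.7^1.5 = 1797.4026 m^3/s


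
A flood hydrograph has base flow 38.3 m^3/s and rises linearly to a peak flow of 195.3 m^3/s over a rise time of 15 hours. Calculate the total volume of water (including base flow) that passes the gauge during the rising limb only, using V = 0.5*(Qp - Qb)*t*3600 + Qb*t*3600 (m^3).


V = 0.5*(195.3 - 38.3)*15*3600 + 38.3*15*3600 = 6.3072e+06 m^3


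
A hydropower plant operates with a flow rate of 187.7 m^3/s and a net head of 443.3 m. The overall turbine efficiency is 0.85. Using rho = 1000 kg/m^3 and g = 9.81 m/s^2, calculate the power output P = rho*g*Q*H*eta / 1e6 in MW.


P = 1000 * 9.81 * 187.7 * 443.3 * 0.85 / 1e6 = 693.8250 MW


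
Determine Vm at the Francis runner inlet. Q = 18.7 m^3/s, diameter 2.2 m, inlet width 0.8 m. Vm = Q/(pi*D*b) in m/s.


Vm = 18.7 / (pi * 2.2 * 0.8) = 3.3820 m/s


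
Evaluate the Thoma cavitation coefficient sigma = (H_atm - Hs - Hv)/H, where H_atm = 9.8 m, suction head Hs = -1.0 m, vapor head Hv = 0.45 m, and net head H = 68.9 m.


sigma = (9.8 - (-1.0) - 0.45) / 68.9 = 0.1502


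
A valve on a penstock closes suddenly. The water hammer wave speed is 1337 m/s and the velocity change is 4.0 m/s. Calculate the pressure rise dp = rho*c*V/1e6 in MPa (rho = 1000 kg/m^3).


dp = 1000 * 1337 * 4.0 / 1e6 = 5.3480 MPa


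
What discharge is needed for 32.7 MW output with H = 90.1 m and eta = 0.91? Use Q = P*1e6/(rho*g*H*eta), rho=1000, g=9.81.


Q = 32.7 * 1e6 / (1000 * 9.81 * 90.1 * 0.91) = 40.6549 m^3/s


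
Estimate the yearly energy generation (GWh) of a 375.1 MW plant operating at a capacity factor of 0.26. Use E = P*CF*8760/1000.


E = 375.1 * 0.26 * 8760 / 1000 = 854.3278 GWh


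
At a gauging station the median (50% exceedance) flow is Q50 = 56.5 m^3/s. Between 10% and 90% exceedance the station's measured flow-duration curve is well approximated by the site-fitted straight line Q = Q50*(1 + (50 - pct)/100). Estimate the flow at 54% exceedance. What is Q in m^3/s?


Q = 56.5 * (1 + (50 - 54)/100) = 54.2400 m^3/s


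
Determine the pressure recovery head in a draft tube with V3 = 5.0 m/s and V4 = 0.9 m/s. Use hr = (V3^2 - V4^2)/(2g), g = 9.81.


hr = (5.0^2 - 0.9^2) / (2*9.81) = 1.2329 m


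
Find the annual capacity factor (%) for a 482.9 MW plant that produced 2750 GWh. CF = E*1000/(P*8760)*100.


CF = 2750 * 1000 / (482.9 * 8760) * 100 = 65.0087 %


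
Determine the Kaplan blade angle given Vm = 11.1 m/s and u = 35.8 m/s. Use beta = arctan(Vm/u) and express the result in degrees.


beta = arctan(11.1 / 35.8) = 17.2264 degrees


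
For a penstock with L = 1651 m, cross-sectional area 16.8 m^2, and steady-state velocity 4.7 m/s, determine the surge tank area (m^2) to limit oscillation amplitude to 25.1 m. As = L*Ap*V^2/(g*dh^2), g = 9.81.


As = 1651 * 16.8 * 4.7^2 / (9.81 * 25.1^2) = 99.1370 m^2


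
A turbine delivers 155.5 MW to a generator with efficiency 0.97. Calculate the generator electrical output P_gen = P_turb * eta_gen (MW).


P_gen = 155.5 * 0.97 = 150.8350 MW


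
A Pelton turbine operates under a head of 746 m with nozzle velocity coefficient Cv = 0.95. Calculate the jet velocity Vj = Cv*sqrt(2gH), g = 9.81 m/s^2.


Vj = 0.95 * sqrt(2*9.81*746) = 114.9324 m/s


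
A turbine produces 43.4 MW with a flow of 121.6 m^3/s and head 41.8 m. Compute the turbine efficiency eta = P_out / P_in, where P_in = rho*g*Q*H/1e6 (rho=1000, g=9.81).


P_in = 1000 * 9.81 * 121.6 * 41.8 / 1e6 = 49.8631 MW
eta = 43.4 / 49.8631 = 0.8704


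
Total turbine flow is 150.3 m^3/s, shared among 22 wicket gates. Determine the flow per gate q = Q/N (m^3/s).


q = 150.3 / 22 = 6.8318 m^3/s


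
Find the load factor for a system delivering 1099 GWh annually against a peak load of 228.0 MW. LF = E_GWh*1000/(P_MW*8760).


LF = 1099 * 1000 / (228.0 * 8760) = 0.5502


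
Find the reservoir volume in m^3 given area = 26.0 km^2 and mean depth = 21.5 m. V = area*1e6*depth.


V = 26.0 * 1e6 * 21.5 = 5.5900e+08 m^3


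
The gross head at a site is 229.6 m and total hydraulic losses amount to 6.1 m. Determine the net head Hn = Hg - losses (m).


Hn = 229.6 - 6.1 = 223.5000 m


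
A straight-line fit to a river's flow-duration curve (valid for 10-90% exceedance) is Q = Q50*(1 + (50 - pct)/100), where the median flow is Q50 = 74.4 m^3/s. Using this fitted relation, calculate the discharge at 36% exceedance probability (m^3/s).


Q = 74.4 * (1 + (50 - 36)/100) = 84.8160 m^3/s


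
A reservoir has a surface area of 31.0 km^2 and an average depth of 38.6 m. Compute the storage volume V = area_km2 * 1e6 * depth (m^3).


V = 31.0 * 1e6 * 38.6 = 1.1966e+09 m^3


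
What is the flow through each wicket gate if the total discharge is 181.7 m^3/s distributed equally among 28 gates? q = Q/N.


q = 181.7 / 28 = 6.4893 m^3/s


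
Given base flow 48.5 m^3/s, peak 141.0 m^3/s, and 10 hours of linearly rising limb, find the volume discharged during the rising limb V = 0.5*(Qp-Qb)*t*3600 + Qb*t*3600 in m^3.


V = 0.5*(141.0 - 48.5)*10*3600 + 48.5*10*3600 = 3.4110e+06 m^3


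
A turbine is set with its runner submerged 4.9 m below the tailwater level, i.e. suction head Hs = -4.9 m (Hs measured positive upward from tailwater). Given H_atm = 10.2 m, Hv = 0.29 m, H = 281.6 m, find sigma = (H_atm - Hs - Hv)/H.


sigma = (10.2 - (-4.9) - 0.29) / 281.6 = 0.0526


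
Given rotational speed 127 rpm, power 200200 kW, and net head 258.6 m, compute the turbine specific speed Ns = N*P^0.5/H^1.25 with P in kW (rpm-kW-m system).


Ns = 127 * 200200^0.5 / 258.6^1.25 = 54.7962


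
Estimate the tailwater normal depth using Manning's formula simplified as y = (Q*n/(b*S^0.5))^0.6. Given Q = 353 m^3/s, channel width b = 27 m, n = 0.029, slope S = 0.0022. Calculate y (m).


y = (353 * 0.029 / (27 * 0.0022^0.5))^0.6 = 3.5040 m


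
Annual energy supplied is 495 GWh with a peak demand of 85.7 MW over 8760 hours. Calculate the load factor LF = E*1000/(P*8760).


LF = 495 * 1000 / (85.7 * 8760) = 0.6594


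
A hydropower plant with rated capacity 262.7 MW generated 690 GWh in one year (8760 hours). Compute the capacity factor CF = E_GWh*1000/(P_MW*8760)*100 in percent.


CF = 690 * 1000 / (262.7 * 8760) * 100 = 29.9837 %


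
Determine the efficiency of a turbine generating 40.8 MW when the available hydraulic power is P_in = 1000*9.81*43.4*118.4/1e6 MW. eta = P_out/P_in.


P_in = 1000 * 9.81 * 43.4 * 118.4 / 1e6 = 50.4093 MW
eta = 40.8 / 50.4093 = 0.8094


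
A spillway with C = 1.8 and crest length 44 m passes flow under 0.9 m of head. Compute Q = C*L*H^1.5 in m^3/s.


Q = 1.8 * 44 * 0.9^1.5 = 67.6221 m^3/s


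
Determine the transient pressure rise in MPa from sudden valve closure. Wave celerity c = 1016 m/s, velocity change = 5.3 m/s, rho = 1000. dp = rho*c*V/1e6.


dp = 1000 * 1016 * 5.3 / 1e6 = 5.3848 MPa


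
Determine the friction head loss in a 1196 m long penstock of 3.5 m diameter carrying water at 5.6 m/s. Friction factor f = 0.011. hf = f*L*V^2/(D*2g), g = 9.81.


hf = 0.011 * 1196 * 5.6^2 / (3.5 * 2 * 9.81) = 6.0080 m


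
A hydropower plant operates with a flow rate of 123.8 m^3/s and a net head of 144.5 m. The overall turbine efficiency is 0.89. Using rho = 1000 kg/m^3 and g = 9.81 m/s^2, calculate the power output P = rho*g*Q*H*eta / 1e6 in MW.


P = 1000 * 9.81 * 123.8 * 144.5 * 0.89 / 1e6 = 156.1879 MW


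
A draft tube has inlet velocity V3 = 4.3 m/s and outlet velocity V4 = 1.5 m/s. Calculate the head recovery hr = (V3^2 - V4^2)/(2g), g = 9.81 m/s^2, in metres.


hr = (4.3^2 - 1.5^2) / (2*9.81) = 0.8277 m


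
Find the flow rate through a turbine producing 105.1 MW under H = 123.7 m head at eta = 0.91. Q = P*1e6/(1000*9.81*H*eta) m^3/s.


Q = 105.1 * 1e6 / (1000 * 9.81 * 123.7 * 0.91) = 95.1749 m^3/s


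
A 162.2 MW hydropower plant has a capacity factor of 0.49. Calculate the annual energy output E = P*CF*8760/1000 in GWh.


E = 162.2 * 0.49 * 8760 / 1000 = 696.2273 GWh


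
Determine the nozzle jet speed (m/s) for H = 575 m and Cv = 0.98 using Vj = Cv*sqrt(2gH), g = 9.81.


Vj = 0.98 * sqrt(2*9.81*575) = 104.0901 m/s


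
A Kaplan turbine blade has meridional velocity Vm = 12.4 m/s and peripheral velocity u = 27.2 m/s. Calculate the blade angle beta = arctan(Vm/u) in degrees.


beta = arctan(12.4 / 27.2) = 24.5074 degrees


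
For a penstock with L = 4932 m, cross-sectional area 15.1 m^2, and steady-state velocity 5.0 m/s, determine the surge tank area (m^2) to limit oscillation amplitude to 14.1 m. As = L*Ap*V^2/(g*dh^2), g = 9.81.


As = 4932 * 15.1 * 5.0^2 / (9.81 * 14.1^2) = 954.6250 m^2


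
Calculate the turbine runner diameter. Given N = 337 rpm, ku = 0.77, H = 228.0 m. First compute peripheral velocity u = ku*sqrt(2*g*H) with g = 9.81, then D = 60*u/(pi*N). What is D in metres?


u = 0.77 * sqrt(2*9.81*228.0) = 51.5000 m/s
D = 60 * 51.5000 / (pi * 337) = 2.9186 m


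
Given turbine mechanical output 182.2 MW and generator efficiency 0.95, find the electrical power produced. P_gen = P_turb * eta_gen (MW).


P_gen = 182.2 * 0.95 = 173.0900 MW


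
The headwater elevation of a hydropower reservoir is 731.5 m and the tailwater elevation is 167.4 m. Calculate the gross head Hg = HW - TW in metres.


Hg = 731.5 - 167.4 = 564.1000 m


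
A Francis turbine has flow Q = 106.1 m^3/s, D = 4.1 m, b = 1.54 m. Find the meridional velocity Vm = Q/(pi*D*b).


Vm = 106.1 / (pi * 4.1 * 1.54) = 5.3489 m/s


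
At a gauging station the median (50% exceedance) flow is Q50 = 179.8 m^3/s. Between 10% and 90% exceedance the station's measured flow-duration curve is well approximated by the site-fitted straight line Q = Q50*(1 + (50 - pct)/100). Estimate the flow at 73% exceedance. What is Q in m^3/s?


Q = 179.8 * (1 + (50 - 73)/100) = 138.4460 m^3/s


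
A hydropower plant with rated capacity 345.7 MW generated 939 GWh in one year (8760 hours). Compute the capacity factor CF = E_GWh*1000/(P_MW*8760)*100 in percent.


CF = 939 * 1000 / (345.7 * 8760) * 100 = 31.0072 %


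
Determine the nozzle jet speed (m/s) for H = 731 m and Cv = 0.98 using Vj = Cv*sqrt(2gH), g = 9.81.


Vj = 0.98 * sqrt(2*9.81*731) = 117.3638 m/s


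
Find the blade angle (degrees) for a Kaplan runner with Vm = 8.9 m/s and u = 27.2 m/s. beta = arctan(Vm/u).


beta = arctan(8.9 / 27.2) = 18.1184 degrees


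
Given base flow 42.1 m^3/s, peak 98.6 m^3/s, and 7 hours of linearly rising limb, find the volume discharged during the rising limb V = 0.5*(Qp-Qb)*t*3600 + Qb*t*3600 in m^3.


V = 0.5*(98.6 - 42.1)*7*3600 + 42.1*7*3600 = 1.7728e+06 m^3


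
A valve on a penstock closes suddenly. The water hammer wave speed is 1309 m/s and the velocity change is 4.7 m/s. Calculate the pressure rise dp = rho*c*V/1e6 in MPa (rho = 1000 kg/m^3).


dp = 1000 * 1309 * 4.7 / 1e6 = 6.1523 MPa


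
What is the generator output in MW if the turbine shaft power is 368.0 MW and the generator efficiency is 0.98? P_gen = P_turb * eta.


P_gen = 368.0 * 0.98 = 360.6400 MW


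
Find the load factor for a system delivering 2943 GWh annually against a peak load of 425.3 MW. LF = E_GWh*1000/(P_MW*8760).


LF = 2943 * 1000 / (425.3 * 8760) = 0.7899


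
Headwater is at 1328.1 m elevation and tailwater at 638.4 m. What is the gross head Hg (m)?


Hg = 1328.1 - 638.4 = 689.7000 m


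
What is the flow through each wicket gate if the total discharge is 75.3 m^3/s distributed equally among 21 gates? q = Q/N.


q = 75.3 / 21 = 3.5857 m^3/s


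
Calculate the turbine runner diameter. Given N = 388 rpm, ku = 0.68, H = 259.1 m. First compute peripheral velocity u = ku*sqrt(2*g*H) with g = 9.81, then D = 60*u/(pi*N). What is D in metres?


u = 0.68 * sqrt(2*9.81*259.1) = 48.4833 m/s
D = 60 * 48.4833 / (pi * 388) = 2.3865 m


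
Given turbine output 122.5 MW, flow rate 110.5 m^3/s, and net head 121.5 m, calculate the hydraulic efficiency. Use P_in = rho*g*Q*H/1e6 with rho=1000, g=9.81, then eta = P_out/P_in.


P_in = 1000 * 9.81 * 110.5 * 121.5 / 1e6 = 131.7066 MW
eta = 122.5 / 131.7066 = 0.9301
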